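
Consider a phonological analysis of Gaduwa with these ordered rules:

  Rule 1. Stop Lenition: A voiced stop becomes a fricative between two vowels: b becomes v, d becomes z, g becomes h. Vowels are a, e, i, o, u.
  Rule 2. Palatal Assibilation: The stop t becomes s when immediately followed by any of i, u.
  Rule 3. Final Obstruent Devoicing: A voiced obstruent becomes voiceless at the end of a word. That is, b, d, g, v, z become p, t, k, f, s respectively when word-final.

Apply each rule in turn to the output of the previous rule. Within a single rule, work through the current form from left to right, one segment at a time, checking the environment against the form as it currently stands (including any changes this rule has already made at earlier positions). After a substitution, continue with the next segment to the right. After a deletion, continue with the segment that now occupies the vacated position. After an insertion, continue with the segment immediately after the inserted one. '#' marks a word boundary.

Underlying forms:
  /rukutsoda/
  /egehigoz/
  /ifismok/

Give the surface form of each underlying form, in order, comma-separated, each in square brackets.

[rukutsoza], [ehehihos], [ifismok]

/rukutsoda/:
  Rule 1 Stop Lenition: [rukutsoda] → [rukutsoza]
  Rule 2 Palatal Assibilation: no change — [rukutsoza]
  Rule 3 Final Obstruent Devoicing: no change — [rukutsoza]
/egehigoz/:
  Rule 1 Stop Lenition: [egehigoz] → [ehehihoz]
  Rule 2 Palatal Assibilation: no change — [ehehihoz]
  Rule 3 Final Obstruent Devoicing: [ehehihoz] → [ehehihos]
/ifismok/:
  Rule 1 Stop Lenition: no change — [ifismok]
  Rule 2 Palatal Assibilation: no change — [ifismok]
  Rule 3 Final Obstruent Devoicing: no change — [ifismok]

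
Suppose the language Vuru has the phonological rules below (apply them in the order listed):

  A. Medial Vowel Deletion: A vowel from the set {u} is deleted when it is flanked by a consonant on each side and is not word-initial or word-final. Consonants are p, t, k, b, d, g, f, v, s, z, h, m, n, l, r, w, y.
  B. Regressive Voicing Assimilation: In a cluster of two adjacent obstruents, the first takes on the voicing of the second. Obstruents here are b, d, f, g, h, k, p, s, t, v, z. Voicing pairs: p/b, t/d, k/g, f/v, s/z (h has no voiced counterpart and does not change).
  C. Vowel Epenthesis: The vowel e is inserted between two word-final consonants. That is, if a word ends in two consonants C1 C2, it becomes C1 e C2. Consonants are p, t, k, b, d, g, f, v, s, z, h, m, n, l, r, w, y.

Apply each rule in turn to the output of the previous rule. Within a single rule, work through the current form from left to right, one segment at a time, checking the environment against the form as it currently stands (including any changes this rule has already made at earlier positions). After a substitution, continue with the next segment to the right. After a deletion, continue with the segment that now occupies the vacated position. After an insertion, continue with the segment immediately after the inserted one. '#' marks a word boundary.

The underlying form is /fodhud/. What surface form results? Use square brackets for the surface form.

[fothed]

A Medial Vowel Deletion: [fodhud] → [fodhd]
B Regressive Voicing Assimilation: [fodhd] → [fothd]
C Vowel Epenthesis: [fothd] → [fothed]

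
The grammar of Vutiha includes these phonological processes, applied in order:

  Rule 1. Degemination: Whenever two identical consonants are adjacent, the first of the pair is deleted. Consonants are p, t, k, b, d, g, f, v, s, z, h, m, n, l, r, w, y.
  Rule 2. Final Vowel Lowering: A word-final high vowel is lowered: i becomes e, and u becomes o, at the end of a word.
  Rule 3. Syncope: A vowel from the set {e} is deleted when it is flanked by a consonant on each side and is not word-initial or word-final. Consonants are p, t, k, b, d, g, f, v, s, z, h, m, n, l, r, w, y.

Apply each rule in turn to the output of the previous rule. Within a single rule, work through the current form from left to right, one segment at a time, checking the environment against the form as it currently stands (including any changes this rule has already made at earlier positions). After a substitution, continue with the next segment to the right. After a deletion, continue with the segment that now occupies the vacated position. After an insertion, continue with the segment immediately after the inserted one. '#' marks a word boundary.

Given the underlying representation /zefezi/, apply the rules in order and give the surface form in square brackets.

Rule 1 Degemination: no change — [zefezi]
Rule 2 Final Vowel Lowering: [zefezi] → [zefeze]
Rule 3 Syncope: [zefeze] → [zfze]

[zfze]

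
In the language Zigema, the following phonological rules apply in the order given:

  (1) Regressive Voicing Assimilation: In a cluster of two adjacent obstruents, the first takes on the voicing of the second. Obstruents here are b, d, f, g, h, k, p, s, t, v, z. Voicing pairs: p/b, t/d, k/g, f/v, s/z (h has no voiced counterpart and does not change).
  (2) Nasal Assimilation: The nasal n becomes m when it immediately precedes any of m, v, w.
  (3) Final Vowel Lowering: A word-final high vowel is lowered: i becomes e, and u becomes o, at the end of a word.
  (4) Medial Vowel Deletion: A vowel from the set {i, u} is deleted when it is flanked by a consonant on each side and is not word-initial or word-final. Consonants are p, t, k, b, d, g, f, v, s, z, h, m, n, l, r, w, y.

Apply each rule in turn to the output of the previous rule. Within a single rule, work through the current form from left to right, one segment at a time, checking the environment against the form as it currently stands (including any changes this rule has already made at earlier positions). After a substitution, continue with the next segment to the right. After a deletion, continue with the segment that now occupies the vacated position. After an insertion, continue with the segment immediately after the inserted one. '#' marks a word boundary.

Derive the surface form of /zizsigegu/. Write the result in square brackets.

[zssgego]

(1) Regressive Voicing Assimilation: [zizsigegu] → [zissigegu]
(2) Nasal Assimilation: no change — [zissigegu]
(3) Final Vowel Lowering: [zissigegu] → [zissigego]
(4) Medial Vowel Deletion: [zissigego] → [zssgego]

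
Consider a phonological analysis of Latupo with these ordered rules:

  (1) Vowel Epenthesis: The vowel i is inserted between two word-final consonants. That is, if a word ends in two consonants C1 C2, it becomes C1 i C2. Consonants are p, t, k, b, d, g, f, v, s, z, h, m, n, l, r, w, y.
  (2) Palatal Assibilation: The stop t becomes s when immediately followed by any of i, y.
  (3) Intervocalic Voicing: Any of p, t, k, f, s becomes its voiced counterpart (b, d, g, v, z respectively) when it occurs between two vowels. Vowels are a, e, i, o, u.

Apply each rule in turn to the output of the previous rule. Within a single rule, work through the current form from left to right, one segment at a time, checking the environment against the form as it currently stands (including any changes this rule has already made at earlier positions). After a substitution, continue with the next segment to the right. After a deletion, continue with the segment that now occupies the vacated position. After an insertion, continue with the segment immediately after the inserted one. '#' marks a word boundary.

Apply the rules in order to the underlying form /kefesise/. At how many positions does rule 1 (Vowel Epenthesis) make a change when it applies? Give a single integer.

(1) Vowel Epenthesis: no change — [kefesise]
(2) Palatal Assibilation: no change — [kefesise]
(3) Intervocalic Voicing: [kefesise] → [kevezize]
Rule 1 changed 0 position(s).

0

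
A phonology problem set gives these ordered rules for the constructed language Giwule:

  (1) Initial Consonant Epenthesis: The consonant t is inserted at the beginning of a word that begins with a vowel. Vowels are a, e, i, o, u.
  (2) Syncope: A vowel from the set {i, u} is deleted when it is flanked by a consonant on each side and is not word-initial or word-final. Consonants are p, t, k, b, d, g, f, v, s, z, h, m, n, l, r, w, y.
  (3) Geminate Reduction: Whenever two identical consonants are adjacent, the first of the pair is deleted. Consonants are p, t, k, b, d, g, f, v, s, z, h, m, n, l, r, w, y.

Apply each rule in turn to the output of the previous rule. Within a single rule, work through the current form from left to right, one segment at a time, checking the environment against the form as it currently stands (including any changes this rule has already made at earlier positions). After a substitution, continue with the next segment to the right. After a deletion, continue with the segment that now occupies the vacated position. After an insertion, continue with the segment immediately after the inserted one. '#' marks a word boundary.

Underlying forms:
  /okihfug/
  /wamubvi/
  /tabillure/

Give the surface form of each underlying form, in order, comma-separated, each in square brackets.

[tokhfg], [wambvi], [tablre]

/okihfug/:
  (1) Initial Consonant Epenthesis: [okihfug] → [tokihfug]
  (2) Syncope: [tokihfug] → [tokhfg]
  (3) Geminate Reduction: no change — [tokhfg]
/wamubvi/:
  (1) Initial Consonant Epenthesis: no change — [wamubvi]
  (2) Syncope: [wamubvi] → [wambvi]
  (3) Geminate Reduction: no change — [wambvi]
/tabillure/:
  (1) Initial Consonant Epenthesis: no change — [tabillure]
  (2) Syncope: [tabillure] → [tabllre]
  (3) Geminate Reduction: [tabllre] → [tablre]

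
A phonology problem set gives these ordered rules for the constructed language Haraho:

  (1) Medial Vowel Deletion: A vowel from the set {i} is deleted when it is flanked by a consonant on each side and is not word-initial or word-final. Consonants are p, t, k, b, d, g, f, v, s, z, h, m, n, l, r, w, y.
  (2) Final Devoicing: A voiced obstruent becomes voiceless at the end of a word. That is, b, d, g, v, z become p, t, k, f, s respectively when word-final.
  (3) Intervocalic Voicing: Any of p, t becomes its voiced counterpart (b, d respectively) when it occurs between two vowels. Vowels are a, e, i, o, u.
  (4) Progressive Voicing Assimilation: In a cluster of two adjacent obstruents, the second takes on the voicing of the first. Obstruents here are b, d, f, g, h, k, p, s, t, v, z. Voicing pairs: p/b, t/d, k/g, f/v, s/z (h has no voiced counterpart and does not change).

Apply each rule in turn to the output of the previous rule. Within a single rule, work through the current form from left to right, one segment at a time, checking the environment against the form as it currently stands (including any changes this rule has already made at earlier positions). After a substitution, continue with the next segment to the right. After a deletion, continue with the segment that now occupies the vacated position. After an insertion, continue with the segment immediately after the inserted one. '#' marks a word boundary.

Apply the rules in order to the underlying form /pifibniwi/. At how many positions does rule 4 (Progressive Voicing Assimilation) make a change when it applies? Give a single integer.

1

(1) Medial Vowel Deletion: [pifibniwi] → [pfbnwi]
(2) Final Devoicing: no change — [pfbnwi]
(3) Intervocalic Voicing: no change — [pfbnwi]
(4) Progressive Voicing Assimilation: [pfbnwi] → [pfpnwi]
Rule 4 changed 1 position(s).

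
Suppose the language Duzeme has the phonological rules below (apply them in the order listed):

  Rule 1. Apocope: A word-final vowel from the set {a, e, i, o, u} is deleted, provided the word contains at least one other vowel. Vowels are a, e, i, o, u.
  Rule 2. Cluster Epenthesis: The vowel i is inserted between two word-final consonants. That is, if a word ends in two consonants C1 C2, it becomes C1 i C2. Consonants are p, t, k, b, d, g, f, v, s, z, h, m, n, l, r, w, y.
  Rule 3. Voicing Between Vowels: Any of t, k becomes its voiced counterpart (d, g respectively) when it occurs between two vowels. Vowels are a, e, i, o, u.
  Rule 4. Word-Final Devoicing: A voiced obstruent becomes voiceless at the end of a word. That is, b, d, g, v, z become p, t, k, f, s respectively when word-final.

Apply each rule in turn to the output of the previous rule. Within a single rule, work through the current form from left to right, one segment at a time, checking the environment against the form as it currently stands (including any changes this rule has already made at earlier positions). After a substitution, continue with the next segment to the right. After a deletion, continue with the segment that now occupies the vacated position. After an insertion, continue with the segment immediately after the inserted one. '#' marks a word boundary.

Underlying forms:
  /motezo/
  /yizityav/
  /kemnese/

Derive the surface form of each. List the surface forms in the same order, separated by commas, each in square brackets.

/motezo/:
  Rule 1 Apocope: [motezo] → [motez]
  Rule 2 Cluster Epenthesis: no change — [motez]
  Rule 3 Voicing Between Vowels: [motez] → [modez]
  Rule 4 Word-Final Devoicing: [modez] → [modes]
/yizityav/:
  Rule 1 Apocope: no change — [yizityav]
  Rule 2 Cluster Epenthesis: no change — [yizityav]
  Rule 3 Voicing Between Vowels: no change — [yizityav]
  Rule 4 Word-Final Devoicing: [yizityav] → [yizityaf]
/kemnese/:
  Rule 1 Apocope: [kemnese] → [kemnes]
  Rule 2 Cluster Epenthesis: no change — [kemnes]
  Rule 3 Voicing Between Vowels: no change — [kemnes]
  Rule 4 Word-Final Devoicing: no change — [kemnes]

[modes], [yizityaf], [kemnes]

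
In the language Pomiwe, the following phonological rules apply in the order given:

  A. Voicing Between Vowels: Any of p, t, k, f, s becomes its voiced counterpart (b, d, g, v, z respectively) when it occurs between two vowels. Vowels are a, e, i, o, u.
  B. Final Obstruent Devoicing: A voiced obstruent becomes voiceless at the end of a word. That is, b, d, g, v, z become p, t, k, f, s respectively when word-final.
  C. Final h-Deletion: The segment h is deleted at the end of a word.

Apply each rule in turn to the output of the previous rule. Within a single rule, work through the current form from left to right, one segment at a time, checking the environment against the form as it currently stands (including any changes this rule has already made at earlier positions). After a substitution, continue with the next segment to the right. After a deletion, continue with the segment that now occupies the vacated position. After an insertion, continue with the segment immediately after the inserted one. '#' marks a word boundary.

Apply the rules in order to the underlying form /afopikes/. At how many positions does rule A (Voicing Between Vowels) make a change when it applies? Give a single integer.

3

A Voicing Between Vowels: [afopikes] → [avobiges]
B Final Obstruent Devoicing: no change — [avobiges]
C Final h-Deletion: no change — [avobiges]
Rule A changed 3 position(s).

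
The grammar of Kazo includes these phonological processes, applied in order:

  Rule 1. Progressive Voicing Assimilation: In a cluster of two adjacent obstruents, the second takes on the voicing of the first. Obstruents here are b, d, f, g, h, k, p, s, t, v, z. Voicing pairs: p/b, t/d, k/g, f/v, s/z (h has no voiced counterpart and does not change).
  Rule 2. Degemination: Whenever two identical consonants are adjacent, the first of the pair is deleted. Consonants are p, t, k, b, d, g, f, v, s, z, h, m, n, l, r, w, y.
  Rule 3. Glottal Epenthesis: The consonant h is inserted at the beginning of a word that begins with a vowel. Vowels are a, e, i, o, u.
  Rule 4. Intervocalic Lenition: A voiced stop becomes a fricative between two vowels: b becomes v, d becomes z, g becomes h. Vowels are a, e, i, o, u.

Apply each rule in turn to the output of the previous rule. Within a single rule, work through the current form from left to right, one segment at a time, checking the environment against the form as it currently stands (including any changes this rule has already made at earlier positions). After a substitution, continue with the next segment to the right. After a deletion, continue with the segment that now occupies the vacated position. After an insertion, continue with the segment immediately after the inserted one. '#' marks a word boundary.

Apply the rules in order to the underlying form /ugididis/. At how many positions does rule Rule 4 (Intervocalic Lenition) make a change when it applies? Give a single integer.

Rule 1 Progressive Voicing Assimilation: no change — [ugididis]
Rule 2 Degemination: no change — [ugididis]
Rule 3 Glottal Epenthesis: [ugididis] → [hugididis]
Rule 4 Intervocalic Lenition: [hugididis] → [huhizizis]
Rule Rule 4 changed 3 position(s).

3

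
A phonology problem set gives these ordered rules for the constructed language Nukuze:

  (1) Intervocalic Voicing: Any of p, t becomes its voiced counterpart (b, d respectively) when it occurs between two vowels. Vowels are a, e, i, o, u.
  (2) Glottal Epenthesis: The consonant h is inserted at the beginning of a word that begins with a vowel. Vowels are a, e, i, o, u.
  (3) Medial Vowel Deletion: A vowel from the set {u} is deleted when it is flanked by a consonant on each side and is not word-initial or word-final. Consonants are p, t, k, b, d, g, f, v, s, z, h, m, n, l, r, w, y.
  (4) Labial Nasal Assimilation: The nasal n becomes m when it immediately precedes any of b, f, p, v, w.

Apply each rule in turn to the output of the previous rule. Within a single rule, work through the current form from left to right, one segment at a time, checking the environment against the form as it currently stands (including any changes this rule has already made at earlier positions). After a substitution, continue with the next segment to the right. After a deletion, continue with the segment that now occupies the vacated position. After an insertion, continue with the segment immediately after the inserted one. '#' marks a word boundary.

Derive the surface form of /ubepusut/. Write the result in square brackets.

(1) Intervocalic Voicing: [ubepusut] → [ubebusut]
(2) Glottal Epenthesis: [ubebusut] → [hubebusut]
(3) Medial Vowel Deletion: [hubebusut] → [hbebst]
(4) Labial Nasal Assimilation: no change — [hbebst]

[hbebst]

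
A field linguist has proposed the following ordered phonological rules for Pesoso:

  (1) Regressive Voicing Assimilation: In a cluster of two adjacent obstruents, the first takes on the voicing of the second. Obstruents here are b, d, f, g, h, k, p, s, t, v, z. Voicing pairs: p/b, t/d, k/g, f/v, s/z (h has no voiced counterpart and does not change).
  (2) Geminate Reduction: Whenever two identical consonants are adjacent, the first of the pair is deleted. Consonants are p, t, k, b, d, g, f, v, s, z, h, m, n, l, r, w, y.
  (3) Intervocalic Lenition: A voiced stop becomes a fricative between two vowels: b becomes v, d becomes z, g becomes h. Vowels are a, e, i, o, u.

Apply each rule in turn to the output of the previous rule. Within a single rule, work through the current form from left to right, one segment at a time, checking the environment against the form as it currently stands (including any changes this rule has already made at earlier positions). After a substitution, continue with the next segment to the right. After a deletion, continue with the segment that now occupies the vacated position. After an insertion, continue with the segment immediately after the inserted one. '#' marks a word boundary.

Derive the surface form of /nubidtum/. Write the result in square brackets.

[nuvitum]

(1) Regressive Voicing Assimilation: [nubidtum] → [nubittum]
(2) Geminate Reduction: [nubittum] → [nubitum]
(3) Intervocalic Lenition: [nubitum] → [nuvitum]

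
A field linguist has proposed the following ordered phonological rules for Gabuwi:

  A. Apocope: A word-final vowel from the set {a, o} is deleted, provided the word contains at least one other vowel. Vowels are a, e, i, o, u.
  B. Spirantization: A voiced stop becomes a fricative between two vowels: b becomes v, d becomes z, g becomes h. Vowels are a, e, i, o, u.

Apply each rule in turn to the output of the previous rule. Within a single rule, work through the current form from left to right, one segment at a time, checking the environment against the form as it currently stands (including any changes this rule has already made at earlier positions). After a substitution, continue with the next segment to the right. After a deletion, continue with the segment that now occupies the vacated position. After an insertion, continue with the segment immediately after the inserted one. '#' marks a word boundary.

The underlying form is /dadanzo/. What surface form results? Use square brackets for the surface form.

[dazanz]

A Apocope: [dadanzo] → [dadanz]
B Spirantization: [dadanz] → [dazanz]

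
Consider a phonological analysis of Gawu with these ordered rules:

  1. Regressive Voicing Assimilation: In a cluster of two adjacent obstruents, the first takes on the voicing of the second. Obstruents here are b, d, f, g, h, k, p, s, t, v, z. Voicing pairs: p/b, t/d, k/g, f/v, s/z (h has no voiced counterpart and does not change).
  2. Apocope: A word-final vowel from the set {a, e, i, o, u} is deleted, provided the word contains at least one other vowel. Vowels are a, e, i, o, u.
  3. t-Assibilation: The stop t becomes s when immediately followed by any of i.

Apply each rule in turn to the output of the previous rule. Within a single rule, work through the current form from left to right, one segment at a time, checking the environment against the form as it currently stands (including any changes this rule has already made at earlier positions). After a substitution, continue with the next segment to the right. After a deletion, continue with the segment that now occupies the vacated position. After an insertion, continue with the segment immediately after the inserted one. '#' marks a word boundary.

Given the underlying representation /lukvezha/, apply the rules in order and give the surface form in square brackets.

[lugvesh]

1 Regressive Voicing Assimilation: [lukvezha] → [lugvesha]
2 Apocope: [lugvesha] → [lugvesh]
3 t-Assibilation: no change — [lugvesh]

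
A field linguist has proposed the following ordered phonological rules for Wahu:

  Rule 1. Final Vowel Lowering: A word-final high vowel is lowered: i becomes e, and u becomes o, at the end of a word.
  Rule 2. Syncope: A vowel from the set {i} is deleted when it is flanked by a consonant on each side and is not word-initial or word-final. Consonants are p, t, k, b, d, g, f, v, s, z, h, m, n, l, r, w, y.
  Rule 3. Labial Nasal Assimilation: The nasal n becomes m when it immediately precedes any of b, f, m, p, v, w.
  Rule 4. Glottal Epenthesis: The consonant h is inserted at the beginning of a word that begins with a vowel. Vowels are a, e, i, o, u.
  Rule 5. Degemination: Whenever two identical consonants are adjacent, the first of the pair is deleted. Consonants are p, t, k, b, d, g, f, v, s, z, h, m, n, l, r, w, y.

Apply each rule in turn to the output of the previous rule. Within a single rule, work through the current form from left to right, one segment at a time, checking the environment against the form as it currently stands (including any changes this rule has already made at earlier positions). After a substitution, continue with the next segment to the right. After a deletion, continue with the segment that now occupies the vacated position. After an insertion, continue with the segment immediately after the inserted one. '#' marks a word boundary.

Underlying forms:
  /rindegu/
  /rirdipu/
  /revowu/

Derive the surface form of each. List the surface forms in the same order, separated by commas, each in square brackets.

[rndego], [rdpo], [revowo]

/rindegu/:
  Rule 1 Final Vowel Lowering: [rindegu] → [rindego]
  Rule 2 Syncope: [rindego] → [rndego]
  Rule 3 Labial Nasal Assimilation: no change — [rndego]
  Rule 4 Glottal Epenthesis: no change — [rndego]
  Rule 5 Degemination: no change — [rndego]
/rirdipu/:
  Rule 1 Final Vowel Lowering: [rirdipu] → [rirdipo]
  Rule 2 Syncope: [rirdipo] → [rrdpo]
  Rule 3 Labial Nasal Assimilation: no change — [rrdpo]
  Rule 4 Glottal Epenthesis: no change — [rrdpo]
  Rule 5 Degemination: [rrdpo] → [rdpo]
/revowu/:
  Rule 1 Final Vowel Lowering: [revowu] → [revowo]
  Rule 2 Syncope: no change — [revowo]
  Rule 3 Labial Nasal Assimilation: no change — [revowo]
  Rule 4 Glottal Epenthesis: no change — [revowo]
  Rule 5 Degemination: no change — [revowo]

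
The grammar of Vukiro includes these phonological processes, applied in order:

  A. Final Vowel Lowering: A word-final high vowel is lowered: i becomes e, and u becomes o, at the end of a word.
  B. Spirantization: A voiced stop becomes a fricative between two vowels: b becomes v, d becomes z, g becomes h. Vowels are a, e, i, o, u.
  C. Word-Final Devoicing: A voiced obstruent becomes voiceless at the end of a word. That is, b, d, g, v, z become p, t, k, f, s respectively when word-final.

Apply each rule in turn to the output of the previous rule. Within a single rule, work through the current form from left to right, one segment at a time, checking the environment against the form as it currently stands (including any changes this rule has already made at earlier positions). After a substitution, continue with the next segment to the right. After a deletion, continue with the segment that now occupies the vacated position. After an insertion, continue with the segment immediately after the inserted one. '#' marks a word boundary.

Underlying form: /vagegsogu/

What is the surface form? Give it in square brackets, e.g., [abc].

A Final Vowel Lowering: [vagegsogu] → [vagegsogo]
B Spirantization: [vagegsogo] → [vahegsoho]
C Word-Final Devoicing: no change — [vahegsoho]

[vahegsoho]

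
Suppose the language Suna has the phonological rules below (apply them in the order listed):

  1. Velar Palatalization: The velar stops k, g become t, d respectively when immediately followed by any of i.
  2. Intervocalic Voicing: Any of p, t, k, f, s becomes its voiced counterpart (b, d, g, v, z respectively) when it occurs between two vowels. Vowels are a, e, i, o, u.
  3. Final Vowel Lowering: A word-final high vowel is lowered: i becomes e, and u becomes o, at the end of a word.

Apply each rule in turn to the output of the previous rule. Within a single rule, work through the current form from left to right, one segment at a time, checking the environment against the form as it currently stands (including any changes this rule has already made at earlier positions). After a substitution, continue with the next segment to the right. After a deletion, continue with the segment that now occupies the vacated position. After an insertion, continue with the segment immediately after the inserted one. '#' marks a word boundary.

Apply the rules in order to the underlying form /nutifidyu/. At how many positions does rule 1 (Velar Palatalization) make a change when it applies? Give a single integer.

0

1 Velar Palatalization: no change — [nutifidyu]
2 Intervocalic Voicing: [nutifidyu] → [nudividyu]
3 Final Vowel Lowering: [nudividyu] → [nudividyo]
Rule 1 changed 0 position(s).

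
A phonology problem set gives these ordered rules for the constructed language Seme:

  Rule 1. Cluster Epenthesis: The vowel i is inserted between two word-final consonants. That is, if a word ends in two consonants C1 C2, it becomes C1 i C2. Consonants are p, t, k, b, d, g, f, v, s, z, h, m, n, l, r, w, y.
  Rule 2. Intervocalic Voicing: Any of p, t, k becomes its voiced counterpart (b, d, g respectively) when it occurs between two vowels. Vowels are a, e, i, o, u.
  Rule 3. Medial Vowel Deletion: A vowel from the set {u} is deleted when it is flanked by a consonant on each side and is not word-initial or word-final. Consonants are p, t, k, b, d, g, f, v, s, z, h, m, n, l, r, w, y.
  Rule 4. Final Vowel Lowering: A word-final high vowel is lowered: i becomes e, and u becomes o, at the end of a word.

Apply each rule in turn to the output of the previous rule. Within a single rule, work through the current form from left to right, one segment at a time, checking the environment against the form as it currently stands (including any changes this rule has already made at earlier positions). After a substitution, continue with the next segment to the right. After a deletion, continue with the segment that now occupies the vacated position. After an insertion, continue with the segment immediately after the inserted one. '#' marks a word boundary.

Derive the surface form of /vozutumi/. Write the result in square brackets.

[vozdme]

Rule 1 Cluster Epenthesis: no change — [vozutumi]
Rule 2 Intervocalic Voicing: [vozutumi] → [vozudumi]
Rule 3 Medial Vowel Deletion: [vozudumi] → [vozdmi]
Rule 4 Final Vowel Lowering: [vozdmi] → [vozdme]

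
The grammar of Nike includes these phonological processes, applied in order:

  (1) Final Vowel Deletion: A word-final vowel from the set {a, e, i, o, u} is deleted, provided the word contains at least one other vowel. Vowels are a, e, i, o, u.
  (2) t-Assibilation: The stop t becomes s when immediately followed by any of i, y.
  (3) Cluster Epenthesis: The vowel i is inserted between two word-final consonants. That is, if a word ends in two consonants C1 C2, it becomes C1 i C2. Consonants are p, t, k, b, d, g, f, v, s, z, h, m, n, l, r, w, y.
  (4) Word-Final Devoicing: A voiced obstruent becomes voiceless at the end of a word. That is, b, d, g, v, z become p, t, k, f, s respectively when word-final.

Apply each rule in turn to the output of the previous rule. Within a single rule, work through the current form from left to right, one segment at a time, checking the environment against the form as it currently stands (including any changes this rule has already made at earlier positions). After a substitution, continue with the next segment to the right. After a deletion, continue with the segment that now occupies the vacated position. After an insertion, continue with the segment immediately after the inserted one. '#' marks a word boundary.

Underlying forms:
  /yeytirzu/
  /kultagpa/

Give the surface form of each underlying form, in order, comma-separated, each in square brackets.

[yeysiris], [kultagip]

/yeytirzu/:
  (1) Final Vowel Deletion: [yeytirzu] → [yeytirz]
  (2) t-Assibilation: [yeytirz] → [yeysirz]
  (3) Cluster Epenthesis: [yeysirz] → [yeysiriz]
  (4) Word-Final Devoicing: [yeysiriz] → [yeysiris]
/kultagpa/:
  (1) Final Vowel Deletion: [kultagpa] → [kultagp]
  (2) t-Assibilation: no change — [kultagp]
  (3) Cluster Epenthesis: [kultagp] → [kultagip]
  (4) Word-Final Devoicing: no change — [kultagip]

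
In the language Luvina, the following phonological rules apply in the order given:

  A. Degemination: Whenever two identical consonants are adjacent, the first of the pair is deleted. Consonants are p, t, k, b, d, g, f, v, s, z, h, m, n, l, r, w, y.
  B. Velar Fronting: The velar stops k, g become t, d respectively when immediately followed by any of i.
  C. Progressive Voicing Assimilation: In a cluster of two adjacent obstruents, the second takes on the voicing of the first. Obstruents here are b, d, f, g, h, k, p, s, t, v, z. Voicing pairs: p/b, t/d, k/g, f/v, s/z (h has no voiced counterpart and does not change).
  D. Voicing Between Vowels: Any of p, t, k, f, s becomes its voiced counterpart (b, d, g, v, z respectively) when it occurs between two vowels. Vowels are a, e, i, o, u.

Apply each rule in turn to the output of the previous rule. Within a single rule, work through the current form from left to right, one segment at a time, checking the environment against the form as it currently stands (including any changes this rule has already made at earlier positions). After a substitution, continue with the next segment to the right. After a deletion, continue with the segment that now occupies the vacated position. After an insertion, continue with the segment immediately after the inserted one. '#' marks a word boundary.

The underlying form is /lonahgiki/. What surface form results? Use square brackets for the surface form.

[lonahtidi]

A Degemination: no change — [lonahgiki]
B Velar Fronting: [lonahgiki] → [lonahditi]
C Progressive Voicing Assimilation: [lonahditi] → [lonahtiti]
D Voicing Between Vowels: [lonahtiti] → [lonahtidi]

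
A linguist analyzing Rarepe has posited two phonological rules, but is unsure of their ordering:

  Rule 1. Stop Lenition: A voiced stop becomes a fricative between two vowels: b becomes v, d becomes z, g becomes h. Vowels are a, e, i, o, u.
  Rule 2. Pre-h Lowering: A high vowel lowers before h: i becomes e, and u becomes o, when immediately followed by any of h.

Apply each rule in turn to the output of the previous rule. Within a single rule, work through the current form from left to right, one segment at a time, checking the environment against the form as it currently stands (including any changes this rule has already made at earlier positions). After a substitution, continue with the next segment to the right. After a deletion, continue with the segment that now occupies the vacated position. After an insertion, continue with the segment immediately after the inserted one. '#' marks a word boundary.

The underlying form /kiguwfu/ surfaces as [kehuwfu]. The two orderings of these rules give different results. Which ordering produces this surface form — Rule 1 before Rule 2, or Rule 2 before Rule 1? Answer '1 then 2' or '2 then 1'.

Order 1 then 2:
  1 Stop Lenition: [kiguwfu] → [kihuwfu]
  2 Pre-h Lowering: [kihuwfu] → [kehuwfu]
  result: [kehuwfu]
Order 2 then 1:
  2 Pre-h Lowering: no change — [kiguwfu]
  1 Stop Lenition: [kiguwfu] → [kihuwfu]
  result: [kihuwfu]

1 then 2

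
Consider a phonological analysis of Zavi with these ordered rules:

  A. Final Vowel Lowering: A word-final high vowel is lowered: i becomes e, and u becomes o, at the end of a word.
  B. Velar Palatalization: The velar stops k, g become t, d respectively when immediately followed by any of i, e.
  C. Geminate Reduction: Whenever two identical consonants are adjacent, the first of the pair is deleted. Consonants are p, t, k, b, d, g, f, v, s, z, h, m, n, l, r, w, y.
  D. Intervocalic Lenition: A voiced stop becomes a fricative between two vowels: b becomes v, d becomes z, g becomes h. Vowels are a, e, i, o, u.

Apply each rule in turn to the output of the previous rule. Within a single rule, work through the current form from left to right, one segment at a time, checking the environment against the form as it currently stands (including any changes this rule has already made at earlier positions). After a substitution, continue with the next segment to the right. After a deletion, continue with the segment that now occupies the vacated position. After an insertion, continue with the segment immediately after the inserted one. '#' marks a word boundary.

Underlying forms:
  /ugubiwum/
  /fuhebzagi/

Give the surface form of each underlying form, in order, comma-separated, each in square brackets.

[uhuviwum], [fuhebzaze]

/ugubiwum/:
  A Final Vowel Lowering: no change — [ugubiwum]
  B Velar Palatalization: no change — [ugubiwum]
  C Geminate Reduction: no change — [ugubiwum]
  D Intervocalic Lenition: [ugubiwum] → [uhuviwum]
/fuhebzagi/:
  A Final Vowel Lowering: [fuhebzagi] → [fuhebzage]
  B Velar Palatalization: [fuhebzage] → [fuhebzade]
  C Geminate Reduction: no change — [fuhebzade]
  D Intervocalic Lenition: [fuhebzade] → [fuhebzaze]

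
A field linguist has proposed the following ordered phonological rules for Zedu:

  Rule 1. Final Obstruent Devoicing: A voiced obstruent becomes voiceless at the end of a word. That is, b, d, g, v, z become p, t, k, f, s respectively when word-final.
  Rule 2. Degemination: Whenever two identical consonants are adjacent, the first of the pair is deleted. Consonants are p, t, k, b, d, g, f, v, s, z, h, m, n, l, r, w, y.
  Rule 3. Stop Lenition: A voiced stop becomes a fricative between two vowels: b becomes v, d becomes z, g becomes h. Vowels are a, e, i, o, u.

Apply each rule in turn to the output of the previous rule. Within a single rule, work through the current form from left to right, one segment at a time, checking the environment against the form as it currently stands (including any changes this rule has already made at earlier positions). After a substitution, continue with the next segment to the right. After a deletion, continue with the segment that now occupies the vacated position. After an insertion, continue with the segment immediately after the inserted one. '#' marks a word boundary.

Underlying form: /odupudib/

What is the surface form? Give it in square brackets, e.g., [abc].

[ozupuzip]

Rule 1 Final Obstruent Devoicing: [odupudib] → [odupudip]
Rule 2 Degemination: no change — [odupudip]
Rule 3 Stop Lenition: [odupudip] → [ozupuzip]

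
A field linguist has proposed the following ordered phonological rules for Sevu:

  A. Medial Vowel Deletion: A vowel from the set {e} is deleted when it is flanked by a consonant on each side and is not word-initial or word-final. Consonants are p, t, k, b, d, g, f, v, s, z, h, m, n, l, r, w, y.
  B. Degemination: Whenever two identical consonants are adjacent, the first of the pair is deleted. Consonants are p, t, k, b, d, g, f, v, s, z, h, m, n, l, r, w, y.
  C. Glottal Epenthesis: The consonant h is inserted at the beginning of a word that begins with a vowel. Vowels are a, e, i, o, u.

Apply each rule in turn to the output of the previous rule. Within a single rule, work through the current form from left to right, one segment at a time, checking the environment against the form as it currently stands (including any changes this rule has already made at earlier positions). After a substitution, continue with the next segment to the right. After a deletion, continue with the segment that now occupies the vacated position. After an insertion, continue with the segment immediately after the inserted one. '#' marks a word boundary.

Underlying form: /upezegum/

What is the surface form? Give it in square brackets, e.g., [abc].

[hupzgum]

A Medial Vowel Deletion: [upezegum] → [upzgum]
B Degemination: no change — [upzgum]
C Glottal Epenthesis: [upzgum] → [hupzgum]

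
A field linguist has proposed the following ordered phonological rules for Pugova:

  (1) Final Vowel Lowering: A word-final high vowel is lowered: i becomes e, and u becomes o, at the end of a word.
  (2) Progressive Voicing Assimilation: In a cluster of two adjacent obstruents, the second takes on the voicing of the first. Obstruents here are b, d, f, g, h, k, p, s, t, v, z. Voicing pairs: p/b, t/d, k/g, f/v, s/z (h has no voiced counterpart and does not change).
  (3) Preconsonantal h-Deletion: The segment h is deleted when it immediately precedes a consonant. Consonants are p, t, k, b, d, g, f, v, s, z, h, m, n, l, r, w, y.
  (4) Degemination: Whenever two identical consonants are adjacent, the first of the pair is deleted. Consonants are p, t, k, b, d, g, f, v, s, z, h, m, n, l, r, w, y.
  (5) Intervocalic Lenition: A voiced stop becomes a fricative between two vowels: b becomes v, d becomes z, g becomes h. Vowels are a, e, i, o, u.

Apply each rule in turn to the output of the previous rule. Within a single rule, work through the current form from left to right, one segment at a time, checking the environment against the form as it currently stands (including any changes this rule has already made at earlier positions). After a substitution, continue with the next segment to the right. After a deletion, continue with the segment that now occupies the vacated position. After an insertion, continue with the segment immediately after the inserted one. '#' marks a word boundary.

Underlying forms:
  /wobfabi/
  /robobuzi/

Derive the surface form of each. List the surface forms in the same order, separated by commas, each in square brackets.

[wobvave], [rovovuze]

/wobfabi/:
  (1) Final Vowel Lowering: [wobfabi] → [wobfabe]
  (2) Progressive Voicing Assimilation: [wobfabe] → [wobvabe]
  (3) Preconsonantal h-Deletion: no change — [wobvabe]
  (4) Degemination: no change — [wobvabe]
  (5) Intervocalic Lenition: [wobvabe] → [wobvave]
/robobuzi/:
  (1) Final Vowel Lowering: [robobuzi] → [robobuze]
  (2) Progressive Voicing Assimilation: no change — [robobuze]
  (3) Preconsonantal h-Deletion: no change — [robobuze]
  (4) Degemination: no change — [robobuze]
  (5) Intervocalic Lenition: [robobuze] → [rovovuze]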